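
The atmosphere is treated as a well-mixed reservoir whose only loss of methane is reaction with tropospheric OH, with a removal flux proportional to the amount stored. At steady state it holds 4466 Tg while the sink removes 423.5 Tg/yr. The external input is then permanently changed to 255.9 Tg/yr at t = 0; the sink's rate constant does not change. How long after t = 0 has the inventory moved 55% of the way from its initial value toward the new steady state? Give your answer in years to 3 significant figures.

τ = M₀/F₀ = 4466/423.5 = 10.55 yr.
The remaining gap fraction is e^(−t/τ); 55% covered ⇒ e^(−t/τ) = 0.450.
t = −τ ln(0.450) = 10.55 × 0.7985 = 8.421 yr.

8.42 yr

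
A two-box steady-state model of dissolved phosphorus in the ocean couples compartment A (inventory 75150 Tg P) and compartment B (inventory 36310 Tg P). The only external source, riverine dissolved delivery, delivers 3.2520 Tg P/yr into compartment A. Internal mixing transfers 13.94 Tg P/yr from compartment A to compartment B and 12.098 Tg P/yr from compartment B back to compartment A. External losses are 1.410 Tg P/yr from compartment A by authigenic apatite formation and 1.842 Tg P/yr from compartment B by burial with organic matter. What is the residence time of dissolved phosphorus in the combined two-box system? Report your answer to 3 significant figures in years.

For the system as a whole, the A↔B exchange is internal and contributes nothing to the throughput; only the external sinks remove mass.
M_total = 75150 + 36310 = 111460 Tg P.
ΣF_external_out = 1.410 + 1.842 = 3.2520 Tg P/yr.
τ = M_total / ΣF_ext = 111460 / 3.2520 = 34270 yr.

34300 yr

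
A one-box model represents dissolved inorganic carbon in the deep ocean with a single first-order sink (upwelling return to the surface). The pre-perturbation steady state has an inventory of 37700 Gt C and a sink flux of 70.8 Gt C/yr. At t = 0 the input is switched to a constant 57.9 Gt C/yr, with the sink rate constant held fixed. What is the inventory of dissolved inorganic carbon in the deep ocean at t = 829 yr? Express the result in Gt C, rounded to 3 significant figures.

τ = M₀/F₀ = 37700/70.8 = 532.5 yr; rate constant k = 1/τ.
New steady state M_∞ = F₁/k = F₁·τ = 57.9 × 532.5 = 30831 Gt C.
M(t) = M_∞ + (M₀ − M_∞)·e^(−t/τ); t/τ = 829/532.5 = 1.557, so e^(−t/τ) = 0.2108.
M(t) = 30831 + 6869 × 0.2108 = 32279 Gt C.

32300 Gt C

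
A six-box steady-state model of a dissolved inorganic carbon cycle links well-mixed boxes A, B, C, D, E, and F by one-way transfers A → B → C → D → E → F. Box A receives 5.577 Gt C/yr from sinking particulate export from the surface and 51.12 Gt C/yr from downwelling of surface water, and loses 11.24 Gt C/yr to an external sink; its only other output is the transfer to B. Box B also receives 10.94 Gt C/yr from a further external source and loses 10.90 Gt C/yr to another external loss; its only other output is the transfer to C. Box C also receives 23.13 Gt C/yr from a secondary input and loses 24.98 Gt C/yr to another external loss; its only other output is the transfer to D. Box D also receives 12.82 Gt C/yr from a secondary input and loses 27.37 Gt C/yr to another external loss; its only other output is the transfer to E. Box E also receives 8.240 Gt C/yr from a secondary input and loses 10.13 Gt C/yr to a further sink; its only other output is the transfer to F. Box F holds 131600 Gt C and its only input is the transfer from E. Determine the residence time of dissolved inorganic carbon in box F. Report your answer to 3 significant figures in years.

Box A: F(A→B) = (5.577 + 51.12) − 11.24 = 45.457 Gt C/yr.
Box B: F(B→C) = (45.457 + 10.94) − 10.90 = 45.497 Gt C/yr.
Box C: F(C→D) = (45.497 + 23.13) − 24.98 = 43.647 Gt C/yr.
Box D: F(D→E) = (43.647 + 12.82) − 27.37 = 29.097 Gt C/yr.
Box E: F(E→F) = (29.097 + 8.240) − 10.13 = 27.207 Gt C/yr.
Box F throughput = its input = 27.207 Gt C/yr; τ = 131600 / 27.207 = 4837 yr.

4840 yr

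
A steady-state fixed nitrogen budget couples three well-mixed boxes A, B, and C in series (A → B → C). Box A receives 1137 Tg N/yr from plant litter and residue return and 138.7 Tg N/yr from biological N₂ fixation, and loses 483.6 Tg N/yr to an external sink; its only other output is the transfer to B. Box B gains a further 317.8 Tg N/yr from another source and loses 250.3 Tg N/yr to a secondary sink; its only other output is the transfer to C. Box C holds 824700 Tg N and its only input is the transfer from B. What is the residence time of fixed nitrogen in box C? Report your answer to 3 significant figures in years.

Box A: F(A→B) = (1137 + 138.7) − 483.6 = 792.10 Tg N/yr.
Box B: F(B→C) = (792.10 + 317.8) − 250.3 = 859.60 Tg N/yr.
Box C throughput = its input = 859.60 Tg N/yr; τ = 824700 / 859.60 = 959.4 yr.

959 yr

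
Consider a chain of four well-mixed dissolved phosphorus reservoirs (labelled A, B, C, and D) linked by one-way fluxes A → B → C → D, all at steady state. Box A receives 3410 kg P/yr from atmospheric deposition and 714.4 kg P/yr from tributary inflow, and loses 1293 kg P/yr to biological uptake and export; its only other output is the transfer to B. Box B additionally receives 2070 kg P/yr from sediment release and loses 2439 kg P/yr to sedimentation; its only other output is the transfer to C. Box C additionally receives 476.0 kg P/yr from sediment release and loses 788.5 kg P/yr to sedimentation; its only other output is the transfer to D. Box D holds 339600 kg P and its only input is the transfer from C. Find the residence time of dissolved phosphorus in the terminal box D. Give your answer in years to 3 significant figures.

158 yr

Box A: F(A→B) = (3410 + 714.4) − 1293 = 2831.4 kg P/yr.
Box B: F(B→C) = (2831.4 + 2070) − 2439 = 2462.4 kg P/yr.
Box C: F(C→D) = (2462.4 + 476.0) − 788.5 = 2149.9 kg P/yr.
Box D throughput = its input = 2149.9 kg P/yr; τ = 339600 / 2149.9 = 158.0 yr.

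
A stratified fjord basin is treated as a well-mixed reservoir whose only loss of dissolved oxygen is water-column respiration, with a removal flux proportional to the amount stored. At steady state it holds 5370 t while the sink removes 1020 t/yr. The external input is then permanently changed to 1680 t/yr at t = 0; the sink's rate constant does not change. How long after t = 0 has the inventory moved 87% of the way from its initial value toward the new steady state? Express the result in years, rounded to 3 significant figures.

10.7 yr

τ = M₀/F₀ = 5370/1020 = 5.265 yr.
The remaining gap fraction is e^(−t/τ); 87% covered ⇒ e^(−t/τ) = 0.130.
t = −τ ln(0.130) = 5.265 × 2.040 = 10.74 yr.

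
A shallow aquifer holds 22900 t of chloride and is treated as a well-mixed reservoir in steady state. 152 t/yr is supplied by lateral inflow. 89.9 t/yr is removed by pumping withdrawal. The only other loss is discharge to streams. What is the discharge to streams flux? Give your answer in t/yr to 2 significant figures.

62 t/yr

At steady state ΣF_in = ΣF_out.
ΣF_in = 152.00 t/yr.
Discharge to streams flux = ΣF_in − (89.9) = 152.00 − 89.90 = 62.10 t/yr.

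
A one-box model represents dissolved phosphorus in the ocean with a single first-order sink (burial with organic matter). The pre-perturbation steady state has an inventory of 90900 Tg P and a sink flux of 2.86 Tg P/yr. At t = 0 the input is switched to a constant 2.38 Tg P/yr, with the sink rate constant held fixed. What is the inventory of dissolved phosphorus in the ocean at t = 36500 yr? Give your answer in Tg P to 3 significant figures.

The sink rate constant is k = F₀/M₀ = 2.86/90900 = 3.146×10^-5 yr⁻¹.
Solving dM/dt = F₁ − kM with M(0) = M₀ gives M(t) = F₁/k + (M₀ − F₁/k)·e^(−kt).
F₁/k = 2.38/3.146×10^-5 = 75644 Tg P; kt = 3.146×10^-5 × 36500 = 1.148, e^(−kt) = 0.3171.
M(36500) = 75644 + (90900 − 75644) × 0.3171 = 75644 + 4838 = 80482 Tg P.

80500 Tg P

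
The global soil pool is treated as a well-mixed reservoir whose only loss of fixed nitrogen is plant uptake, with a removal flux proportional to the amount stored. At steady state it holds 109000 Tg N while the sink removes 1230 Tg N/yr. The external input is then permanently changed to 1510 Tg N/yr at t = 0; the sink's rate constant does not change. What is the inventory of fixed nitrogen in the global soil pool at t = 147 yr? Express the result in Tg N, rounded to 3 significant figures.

Residence time τ = M₀/F₀ = 88.62 yr. The eventual steady state is M_∞ = M₀·(F₁/F₀) = 109000 × 1510/1230 = 133810 Tg N.
The anomaly ΔM(t) = M(t) − M_∞ decays as ΔM₀·e^(−t/τ) with ΔM₀ = 109000 − 133810 = −24810 Tg N.
At t = 147 yr, e^(−t/τ) = e^(−1.659) = 0.1904, so ΔM = −4724 Tg N and M = 133810 − 4724 = 129090 Tg N.

129000 Tg N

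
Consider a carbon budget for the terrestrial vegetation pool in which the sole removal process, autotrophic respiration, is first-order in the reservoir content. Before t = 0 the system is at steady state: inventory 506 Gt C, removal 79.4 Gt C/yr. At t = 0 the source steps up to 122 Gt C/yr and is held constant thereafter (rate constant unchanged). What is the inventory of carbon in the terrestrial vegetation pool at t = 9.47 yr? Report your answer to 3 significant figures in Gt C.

The sink rate constant is k = F₀/M₀ = 79.4/506 = 0.1569 yr⁻¹.
Solving dM/dt = F₁ − kM with M(0) = M₀ gives M(t) = F₁/k + (M₀ − F₁/k)·e^(−kt).
F₁/k = 122/0.1569 = 777.48 Gt C; kt = 0.1569 × 9.47 = 1.486, e^(−kt) = 0.2263.
M(9.47) = 777.48 + (506 − 777.48) × 0.2263 = 777.48 − 61.43 = 716.05 Gt C.

716 Gt C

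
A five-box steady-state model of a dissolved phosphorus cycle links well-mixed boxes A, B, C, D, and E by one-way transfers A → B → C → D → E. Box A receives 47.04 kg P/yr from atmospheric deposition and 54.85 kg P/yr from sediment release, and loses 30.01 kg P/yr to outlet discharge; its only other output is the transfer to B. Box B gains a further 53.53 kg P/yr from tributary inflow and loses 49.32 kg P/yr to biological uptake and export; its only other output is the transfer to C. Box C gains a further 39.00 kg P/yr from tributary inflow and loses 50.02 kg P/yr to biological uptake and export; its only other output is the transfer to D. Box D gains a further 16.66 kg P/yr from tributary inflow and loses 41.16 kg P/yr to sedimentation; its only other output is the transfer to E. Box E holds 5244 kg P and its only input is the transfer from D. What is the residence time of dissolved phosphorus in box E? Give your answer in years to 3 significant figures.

129 yr

Box A: F(A→B) = (47.04 + 54.85) − 30.01 = 71.880 kg P/yr.
Box B: F(B→C) = (71.880 + 53.53) − 49.32 = 76.090 kg P/yr.
Box C: F(C→D) = (76.090 + 39.00) − 50.02 = 65.070 kg P/yr.
Box D: F(D→E) = (65.070 + 16.66) − 41.16 = 40.570 kg P/yr.
Box E throughput = its input = 40.570 kg P/yr; τ = 5244 / 40.570 = 129.3 yr.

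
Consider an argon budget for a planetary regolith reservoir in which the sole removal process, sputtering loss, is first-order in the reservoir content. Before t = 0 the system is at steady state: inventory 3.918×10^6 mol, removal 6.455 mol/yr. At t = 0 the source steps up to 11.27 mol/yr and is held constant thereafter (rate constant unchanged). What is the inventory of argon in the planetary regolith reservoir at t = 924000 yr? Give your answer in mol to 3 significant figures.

6.20×10^6 mol

The sink rate constant is k = F₀/M₀ = 6.455/3.918×10^6 = 1.648×10^-6 yr⁻¹.
Solving dM/dt = F₁ − kM with M(0) = M₀ gives M(t) = F₁/k + (M₀ − F₁/k)·e^(−kt).
F₁/k = 11.27/1.648×10^-6 = 6.8406×10^6 mol; kt = 1.648×10^-6 × 924000 = 1.522, e^(−kt) = 0.2182.
M(924000) = 6.8406×10^6 + (3.918×10^6 − 6.8406×10^6) × 0.2182 = 6.8406×10^6 − 637700 = 6.2028×10^6 mol.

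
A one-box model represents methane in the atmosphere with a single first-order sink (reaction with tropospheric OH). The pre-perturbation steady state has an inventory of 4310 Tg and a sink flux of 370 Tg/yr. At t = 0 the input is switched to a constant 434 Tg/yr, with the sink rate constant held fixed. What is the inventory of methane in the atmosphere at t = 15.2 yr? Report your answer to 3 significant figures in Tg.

Residence time τ = M₀/F₀ = 11.65 yr. The eventual steady state is M_∞ = M₀·(F₁/F₀) = 4310 × 434/370 = 5055.5 Tg.
The anomaly ΔM(t) = M(t) − M_∞ decays as ΔM₀·e^(−t/τ) with ΔM₀ = 4310 − 5055.5 = −745.5 Tg.
At t = 15.2 yr, e^(−t/τ) = e^(−1.305) = 0.2712, so ΔM = −202.2 Tg and M = 5055.5 − 202.2 = 4853.3 Tg.

4850 Tg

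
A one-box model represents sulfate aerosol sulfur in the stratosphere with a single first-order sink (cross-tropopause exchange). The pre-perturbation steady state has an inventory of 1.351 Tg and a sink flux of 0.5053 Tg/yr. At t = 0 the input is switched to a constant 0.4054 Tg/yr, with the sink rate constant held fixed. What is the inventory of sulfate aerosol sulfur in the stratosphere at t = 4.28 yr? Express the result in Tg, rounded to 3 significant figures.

The sink rate constant is k = F₀/M₀ = 0.5053/1.351 = 0.3740 yr⁻¹.
Solving dM/dt = F₁ − kM with M(0) = M₀ gives M(t) = F₁/k + (M₀ − F₁/k)·e^(−kt).
F₁/k = 0.4054/0.3740 = 1.0839 Tg; kt = 0.3740 × 4.28 = 1.601, e^(−kt) = 0.2017.
M(4.28) = 1.0839 + (1.351 − 1.0839) × 0.2017 = 1.0839 + 0.05388 = 1.1378 Tg.

1.14 Tg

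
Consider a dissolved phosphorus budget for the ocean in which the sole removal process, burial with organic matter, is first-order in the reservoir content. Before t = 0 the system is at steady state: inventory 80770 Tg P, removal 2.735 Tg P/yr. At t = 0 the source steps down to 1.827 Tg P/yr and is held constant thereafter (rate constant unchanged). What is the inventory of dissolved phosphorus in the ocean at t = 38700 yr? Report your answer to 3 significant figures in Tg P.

The sink rate constant is k = F₀/M₀ = 2.735/80770 = 3.386×10^-5 yr⁻¹.
Solving dM/dt = F₁ − kM with M(0) = M₀ gives M(t) = F₁/k + (M₀ − F₁/k)·e^(−kt).
F₁/k = 1.827/3.386×10^-5 = 53955 Tg P; kt = 3.386×10^-5 × 38700 = 1.310, e^(−kt) = 0.2697.
M(38700) = 53955 + (80770 − 53955) × 0.2697 = 53955 + 7232 = 61187 Tg P.

61200 Tg P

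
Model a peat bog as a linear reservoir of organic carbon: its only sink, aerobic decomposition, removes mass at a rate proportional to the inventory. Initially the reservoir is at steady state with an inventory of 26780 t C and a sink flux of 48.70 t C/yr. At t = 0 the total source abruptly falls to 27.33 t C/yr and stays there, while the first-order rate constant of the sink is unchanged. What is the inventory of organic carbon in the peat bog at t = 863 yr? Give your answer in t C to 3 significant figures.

17500 t C

The sink rate constant is k = F₀/M₀ = 48.70/26780 = 0.001819 yr⁻¹.
Solving dM/dt = F₁ − kM with M(0) = M₀ gives M(t) = F₁/k + (M₀ − F₁/k)·e^(−kt).
F₁/k = 27.33/0.001819 = 15029 t C; kt = 0.001819 × 863 = 1.569, e^(−kt) = 0.2082.
M(863) = 15029 + (26780 − 15029) × 0.2082 = 15029 + 2446 = 17475 t C.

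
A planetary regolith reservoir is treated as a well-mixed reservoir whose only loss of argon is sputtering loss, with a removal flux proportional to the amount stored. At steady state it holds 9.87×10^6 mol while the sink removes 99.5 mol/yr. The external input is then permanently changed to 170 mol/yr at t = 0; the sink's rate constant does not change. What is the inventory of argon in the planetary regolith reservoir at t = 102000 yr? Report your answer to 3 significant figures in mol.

1.44×10^7 mol

The sink rate constant is k = F₀/M₀ = 99.5/9.87×10^6 = 1.008×10^-5 yr⁻¹.
Solving dM/dt = F₁ − kM with M(0) = M₀ gives M(t) = F₁/k + (M₀ − F₁/k)·e^(−kt).
F₁/k = 170/1.008×10^-5 = 1.6863×10^7 mol; kt = 1.008×10^-5 × 102000 = 1.028, e^(−kt) = 0.3576.
M(102000) = 1.6863×10^7 + (9.87×10^6 − 1.6863×10^7) × 0.3576 = 1.6863×10^7 − 2.501×10^6 = 1.4362×10^7 mol.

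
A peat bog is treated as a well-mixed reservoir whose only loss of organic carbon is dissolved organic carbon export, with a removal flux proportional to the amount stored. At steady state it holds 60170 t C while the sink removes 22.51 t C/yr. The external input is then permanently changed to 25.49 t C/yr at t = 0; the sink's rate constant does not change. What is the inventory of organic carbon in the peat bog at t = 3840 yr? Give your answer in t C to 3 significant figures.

The sink rate constant is k = F₀/M₀ = 22.51/60170 = 0.0003741 yr⁻¹.
Solving dM/dt = F₁ − kM with M(0) = M₀ gives M(t) = F₁/k + (M₀ − F₁/k)·e^(−kt).
F₁/k = 25.49/0.0003741 = 68136 t C; kt = 0.0003741 × 3840 = 1.437, e^(−kt) = 0.2377.
M(3840) = 68136 + (60170 − 68136) × 0.2377 = 68136 − 1894 = 66242 t C.

66200 t C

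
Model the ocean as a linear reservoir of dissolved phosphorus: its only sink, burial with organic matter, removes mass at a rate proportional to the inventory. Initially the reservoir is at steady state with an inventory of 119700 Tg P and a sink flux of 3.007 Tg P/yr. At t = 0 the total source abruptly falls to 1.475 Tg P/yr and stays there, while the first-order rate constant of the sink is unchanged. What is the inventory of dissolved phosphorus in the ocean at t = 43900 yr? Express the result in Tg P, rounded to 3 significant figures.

τ = M₀/F₀ = 119700/3.007 = 39810 yr; rate constant k = 1/τ.
New steady state M_∞ = F₁/k = F₁·τ = 1.475 × 39810 = 58715 Tg P.
M(t) = M_∞ + (M₀ − M_∞)·e^(−t/τ); t/τ = 43900/39810 = 1.103, so e^(−t/τ) = 0.3319.
M(t) = 58715 + 60980 × 0.3319 = 78958 Tg P.

79000 Tg P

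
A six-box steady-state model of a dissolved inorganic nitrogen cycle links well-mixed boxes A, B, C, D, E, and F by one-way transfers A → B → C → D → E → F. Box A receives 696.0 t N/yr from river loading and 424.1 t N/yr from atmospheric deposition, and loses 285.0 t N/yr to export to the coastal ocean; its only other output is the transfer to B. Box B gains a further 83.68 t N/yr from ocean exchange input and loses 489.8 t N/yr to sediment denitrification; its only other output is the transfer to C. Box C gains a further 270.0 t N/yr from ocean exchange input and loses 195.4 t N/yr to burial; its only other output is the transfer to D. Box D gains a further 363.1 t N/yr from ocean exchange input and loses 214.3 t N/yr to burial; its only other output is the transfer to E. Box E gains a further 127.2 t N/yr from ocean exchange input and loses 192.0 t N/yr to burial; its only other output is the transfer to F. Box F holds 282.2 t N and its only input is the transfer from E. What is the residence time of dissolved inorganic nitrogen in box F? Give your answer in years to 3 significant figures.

Box A: F(A→B) = (696.0 + 424.1) − 285.0 = 835.10 t N/yr.
Box B: F(B→C) = (835.10 + 83.68) − 489.8 = 428.98 t N/yr.
Box C: F(C→D) = (428.98 + 270.0) − 195.4 = 503.58 t N/yr.
Box D: F(D→E) = (503.58 + 363.1) − 214.3 = 652.38 t N/yr.
Box E: F(E→F) = (652.38 + 127.2) − 192.0 = 587.58 t N/yr.
Box F throughput = its input = 587.58 t N/yr; τ = 282.2 / 587.58 = 0.4803 yr.

0.480 yr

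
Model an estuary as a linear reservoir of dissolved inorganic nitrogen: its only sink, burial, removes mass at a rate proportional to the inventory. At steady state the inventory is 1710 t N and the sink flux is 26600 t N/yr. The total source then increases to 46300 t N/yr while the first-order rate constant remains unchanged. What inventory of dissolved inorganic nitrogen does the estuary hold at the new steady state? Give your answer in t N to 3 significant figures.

2980 t N

Rate constant k = F/M = 26600 / 1710 = 15.56 yr⁻¹.
At the new steady state, source = k·M_new ⇒ M_new = 46300 / 15.56 = 2976 t N.
(Equivalently M_new = M × F_new/F_old = 1710 × 46300/26600.)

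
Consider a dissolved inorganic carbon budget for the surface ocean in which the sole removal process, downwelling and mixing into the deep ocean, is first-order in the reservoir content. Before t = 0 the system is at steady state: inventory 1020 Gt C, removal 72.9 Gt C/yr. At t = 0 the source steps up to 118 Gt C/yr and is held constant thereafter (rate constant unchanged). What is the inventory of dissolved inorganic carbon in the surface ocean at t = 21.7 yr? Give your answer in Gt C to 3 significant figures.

τ = M₀/F₀ = 1020/72.9 = 13.99 yr; rate constant k = 1/τ.
New steady state M_∞ = F₁/k = F₁·τ = 118 × 13.99 = 1651.0 Gt C.
M(t) = M_∞ + (M₀ − M_∞)·e^(−t/τ); t/τ = 21.7/13.99 = 1.551, so e^(−t/τ) = 0.2121.
M(t) = 1651.0 − 631.0 × 0.2121 = 1517.2 Gt C.

1520 Gt C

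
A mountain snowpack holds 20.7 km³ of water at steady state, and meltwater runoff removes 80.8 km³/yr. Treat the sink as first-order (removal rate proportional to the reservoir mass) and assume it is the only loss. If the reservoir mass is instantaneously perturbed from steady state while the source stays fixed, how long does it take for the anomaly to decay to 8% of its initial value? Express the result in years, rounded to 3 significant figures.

For a linear reservoir the anomaly decays as exp(−t/τ) with τ = M/F = 20.7/80.8 = 0.2562 yr.
exp(−t/τ) = 0.08 ⇒ t = −τ ln(0.08) = 0.2562 × 2.526 = 0.6471 yr.

0.647 yr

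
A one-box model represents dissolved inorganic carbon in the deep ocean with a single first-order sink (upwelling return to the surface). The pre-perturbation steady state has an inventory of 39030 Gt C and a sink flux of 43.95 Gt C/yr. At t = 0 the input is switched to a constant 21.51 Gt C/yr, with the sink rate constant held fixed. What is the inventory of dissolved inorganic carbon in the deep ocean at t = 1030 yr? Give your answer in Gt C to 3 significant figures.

τ = M₀/F₀ = 39030/43.95 = 888.1 yr; rate constant k = 1/τ.
New steady state M_∞ = F₁/k = F₁·τ = 21.51 × 888.1 = 19102 Gt C.
M(t) = M_∞ + (M₀ − M_∞)·e^(−t/τ); t/τ = 1030/888.1 = 1.160, so e^(−t/τ) = 0.3135.
M(t) = 19102 + 19930 × 0.3135 = 25350 Gt C.

25400 Gt C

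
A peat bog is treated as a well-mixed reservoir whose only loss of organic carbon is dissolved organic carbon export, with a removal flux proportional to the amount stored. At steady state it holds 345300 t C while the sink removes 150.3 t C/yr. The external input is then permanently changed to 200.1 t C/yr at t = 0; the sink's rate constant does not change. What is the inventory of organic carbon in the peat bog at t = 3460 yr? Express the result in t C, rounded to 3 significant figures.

τ = M₀/F₀ = 345300/150.3 = 2297 yr; rate constant k = 1/τ.
New steady state M_∞ = F₁/k = F₁·τ = 200.1 × 2297 = 459710 t C.
M(t) = M_∞ + (M₀ − M_∞)·e^(−t/τ); t/τ = 3460/2297 = 1.506, so e^(−t/τ) = 0.2218.
M(t) = 459710 − 114400 × 0.2218 = 434340 t C.

434000 t C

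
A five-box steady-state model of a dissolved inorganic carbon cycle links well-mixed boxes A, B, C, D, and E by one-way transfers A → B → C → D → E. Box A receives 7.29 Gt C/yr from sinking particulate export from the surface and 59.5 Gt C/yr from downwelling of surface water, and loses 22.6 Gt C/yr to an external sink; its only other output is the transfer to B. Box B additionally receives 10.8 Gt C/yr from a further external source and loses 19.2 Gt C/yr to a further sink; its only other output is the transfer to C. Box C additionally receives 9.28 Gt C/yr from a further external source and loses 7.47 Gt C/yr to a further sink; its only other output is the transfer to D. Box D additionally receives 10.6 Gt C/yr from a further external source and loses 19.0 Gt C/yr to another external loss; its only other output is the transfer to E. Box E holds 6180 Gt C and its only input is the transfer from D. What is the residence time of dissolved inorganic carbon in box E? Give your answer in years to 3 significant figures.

212 yr

Box A: F(A→B) = (7.29 + 59.5) − 22.6 = 44.190 Gt C/yr.
Box B: F(B→C) = (44.190 + 10.8) − 19.2 = 35.790 Gt C/yr.
Box C: F(C→D) = (35.790 + 9.28) − 7.47 = 37.600 Gt C/yr.
Box D: F(D→E) = (37.600 + 10.6) − 19.0 = 29.200 Gt C/yr.
Box E throughput = its input = 29.200 Gt C/yr; τ = 6180 / 29.200 = 211.6 yr.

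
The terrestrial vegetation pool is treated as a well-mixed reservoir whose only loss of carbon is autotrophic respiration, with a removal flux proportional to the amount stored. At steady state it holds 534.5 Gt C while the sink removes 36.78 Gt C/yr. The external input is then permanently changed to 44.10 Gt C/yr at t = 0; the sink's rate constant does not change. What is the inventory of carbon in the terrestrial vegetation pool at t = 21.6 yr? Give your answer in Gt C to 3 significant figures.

617 Gt C

Residence time τ = M₀/F₀ = 14.53 yr. The eventual steady state is M_∞ = M₀·(F₁/F₀) = 534.5 × 44.10/36.78 = 640.88 Gt C.
The anomaly ΔM(t) = M(t) − M_∞ decays as ΔM₀·e^(−t/τ) with ΔM₀ = 534.5 − 640.88 = −106.4 Gt C.
At t = 21.6 yr, e^(−t/τ) = e^(−1.486) = 0.2262, so ΔM = −24.06 Gt C and M = 640.88 − 24.06 = 616.81 Gt C.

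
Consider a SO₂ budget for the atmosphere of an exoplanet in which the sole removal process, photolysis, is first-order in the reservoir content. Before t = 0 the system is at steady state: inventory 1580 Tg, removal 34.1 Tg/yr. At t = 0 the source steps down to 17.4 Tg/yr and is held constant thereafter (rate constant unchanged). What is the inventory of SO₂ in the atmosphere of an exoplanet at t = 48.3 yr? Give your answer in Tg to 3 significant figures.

The sink rate constant is k = F₀/M₀ = 34.1/1580 = 0.02158 yr⁻¹.
Solving dM/dt = F₁ − kM with M(0) = M₀ gives M(t) = F₁/k + (M₀ − F₁/k)·e^(−kt).
F₁/k = 17.4/0.02158 = 806.22 Tg; kt = 0.02158 × 48.3 = 1.042, e^(−kt) = 0.3526.
M(48.3) = 806.22 + (1580 − 806.22) × 0.3526 = 806.22 + 272.8 = 1079.1 Tg.

1080 Tg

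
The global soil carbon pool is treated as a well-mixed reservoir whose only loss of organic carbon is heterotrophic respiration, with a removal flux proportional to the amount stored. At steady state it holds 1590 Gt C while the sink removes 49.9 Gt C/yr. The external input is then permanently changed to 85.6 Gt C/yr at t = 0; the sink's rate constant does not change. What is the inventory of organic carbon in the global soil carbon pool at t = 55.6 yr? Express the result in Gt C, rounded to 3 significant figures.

2530 Gt C

The sink rate constant is k = F₀/M₀ = 49.9/1590 = 0.03138 yr⁻¹.
Solving dM/dt = F₁ − kM with M(0) = M₀ gives M(t) = F₁/k + (M₀ − F₁/k)·e^(−kt).
F₁/k = 85.6/0.03138 = 2727.5 Gt C; kt = 0.03138 × 55.6 = 1.745, e^(−kt) = 0.1747.
M(55.6) = 2727.5 + (1590 − 2727.5) × 0.1747 = 2727.5 − 198.7 = 2528.9 Gt C.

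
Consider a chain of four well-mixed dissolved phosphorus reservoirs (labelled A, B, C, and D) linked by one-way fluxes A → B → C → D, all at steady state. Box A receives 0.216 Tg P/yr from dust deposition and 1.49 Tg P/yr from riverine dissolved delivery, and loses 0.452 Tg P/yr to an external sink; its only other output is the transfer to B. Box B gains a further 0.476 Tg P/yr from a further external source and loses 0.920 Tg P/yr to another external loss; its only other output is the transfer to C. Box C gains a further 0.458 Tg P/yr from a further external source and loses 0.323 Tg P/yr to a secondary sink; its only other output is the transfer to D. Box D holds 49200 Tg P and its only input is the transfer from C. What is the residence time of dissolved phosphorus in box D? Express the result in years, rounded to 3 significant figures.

52100 yr

Box A: F(A→B) = (0.216 + 1.49) − 0.452 = 1.2540 Tg P/yr.
Box B: F(B→C) = (1.2540 + 0.476) − 0.920 = 0.81000 Tg P/yr.
Box C: F(C→D) = (0.81000 + 0.458) − 0.323 = 0.94500 Tg P/yr.
Box D throughput = its input = 0.94500 Tg P/yr; τ = 49200 / 0.94500 = 52060 yr.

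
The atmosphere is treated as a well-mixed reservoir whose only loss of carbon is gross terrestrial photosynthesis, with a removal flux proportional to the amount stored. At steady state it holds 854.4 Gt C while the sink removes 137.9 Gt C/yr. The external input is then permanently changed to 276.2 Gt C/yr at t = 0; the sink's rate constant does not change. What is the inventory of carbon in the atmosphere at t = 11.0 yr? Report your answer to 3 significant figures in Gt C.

1570 Gt C

Residence time τ = M₀/F₀ = 6.196 yr. The eventual steady state is M_∞ = M₀·(F₁/F₀) = 854.4 × 276.2/137.9 = 1711.3 Gt C.
The anomaly ΔM(t) = M(t) − M_∞ decays as ΔM₀·e^(−t/τ) with ΔM₀ = 854.4 − 1711.3 = −856.9 Gt C.
At t = 11.0 yr, e^(−t/τ) = e^(−1.775) = 0.1694, so ΔM = −145.2 Gt C and M = 1711.3 − 145.2 = 1566.1 Gt C.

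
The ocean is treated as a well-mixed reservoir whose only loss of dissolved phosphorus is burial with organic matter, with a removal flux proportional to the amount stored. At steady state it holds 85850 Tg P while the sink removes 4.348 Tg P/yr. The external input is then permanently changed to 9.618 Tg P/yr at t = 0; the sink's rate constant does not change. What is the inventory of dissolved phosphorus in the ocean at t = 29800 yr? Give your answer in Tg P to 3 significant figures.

The sink rate constant is k = F₀/M₀ = 4.348/85850 = 5.065×10^-5 yr⁻¹.
Solving dM/dt = F₁ − kM with M(0) = M₀ gives M(t) = F₁/k + (M₀ − F₁/k)·e^(−kt).
F₁/k = 9.618/5.065×10^-5 = 189900 Tg P; kt = 5.065×10^-5 × 29800 = 1.509, e^(−kt) = 0.2211.
M(29800) = 189900 + (85850 − 189900) × 0.2211 = 189900 − 23000 = 166900 Tg P.

167000 Tg P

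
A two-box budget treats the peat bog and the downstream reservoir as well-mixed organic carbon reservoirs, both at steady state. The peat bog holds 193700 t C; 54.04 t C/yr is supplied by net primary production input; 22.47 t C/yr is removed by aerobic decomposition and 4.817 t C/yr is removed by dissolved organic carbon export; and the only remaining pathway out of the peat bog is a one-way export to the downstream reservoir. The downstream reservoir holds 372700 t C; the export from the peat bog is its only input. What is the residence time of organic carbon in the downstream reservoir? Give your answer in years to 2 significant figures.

Balance the peat bog: ΣF_in = 54.040 t C/yr.
Export to the downstream reservoir = ΣF_in − (22.47 + 4.817) = 26.753 t C/yr.
At steady state the output of the downstream reservoir equals its input, 26.753 t C/yr.
τ = M / F = 372700 / 26.753 = 13930 yr.

14000 yr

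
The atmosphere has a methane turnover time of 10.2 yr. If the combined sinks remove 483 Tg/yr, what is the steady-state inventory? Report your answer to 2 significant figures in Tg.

τ = M/F ⇒ M = τ × F = 10.2 × 483 = 4927 Tg.

4900 Tg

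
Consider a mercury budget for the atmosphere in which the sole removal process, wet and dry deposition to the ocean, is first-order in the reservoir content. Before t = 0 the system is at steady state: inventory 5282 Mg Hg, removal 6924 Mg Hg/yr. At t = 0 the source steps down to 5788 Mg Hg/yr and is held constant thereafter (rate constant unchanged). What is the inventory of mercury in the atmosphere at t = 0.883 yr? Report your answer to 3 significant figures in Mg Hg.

The sink rate constant is k = F₀/M₀ = 6924/5282 = 1.311 yr⁻¹.
Solving dM/dt = F₁ − kM with M(0) = M₀ gives M(t) = F₁/k + (M₀ − F₁/k)·e^(−kt).
F₁/k = 5788/1.311 = 4415.4 Mg Hg; kt = 1.311 × 0.883 = 1.157, e^(−kt) = 0.3143.
M(0.883) = 4415.4 + (5282 − 4415.4) × 0.3143 = 4415.4 + 272.3 = 4687.7 Mg Hg.

4690 Mg Hg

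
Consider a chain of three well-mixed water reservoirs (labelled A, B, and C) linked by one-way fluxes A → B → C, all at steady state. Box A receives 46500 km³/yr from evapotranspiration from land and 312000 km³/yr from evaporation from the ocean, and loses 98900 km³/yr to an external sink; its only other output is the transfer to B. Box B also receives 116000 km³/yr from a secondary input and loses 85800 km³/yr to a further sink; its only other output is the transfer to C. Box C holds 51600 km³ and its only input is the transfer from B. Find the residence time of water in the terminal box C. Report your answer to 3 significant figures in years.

0.178 yr

Box A: F(A→B) = (46500 + 312000) − 98900 = 259600 km³/yr.
Box B: F(B→C) = (259600 + 116000) − 85800 = 289800 km³/yr.
Box C throughput = its input = 289800 km³/yr; τ = 51600 / 289800 = 0.1781 yr.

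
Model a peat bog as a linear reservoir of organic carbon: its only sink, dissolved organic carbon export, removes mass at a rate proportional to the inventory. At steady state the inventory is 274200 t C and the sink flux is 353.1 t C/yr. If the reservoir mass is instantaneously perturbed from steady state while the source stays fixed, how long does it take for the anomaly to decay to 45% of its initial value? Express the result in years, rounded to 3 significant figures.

620 yr

For a linear reservoir the anomaly decays as exp(−t/τ) with τ = M/F = 274200/353.1 = 776.6 yr.
exp(−t/τ) = 0.45 ⇒ t = −τ ln(0.45) = 776.6 × 0.7985 = 620.1 yr.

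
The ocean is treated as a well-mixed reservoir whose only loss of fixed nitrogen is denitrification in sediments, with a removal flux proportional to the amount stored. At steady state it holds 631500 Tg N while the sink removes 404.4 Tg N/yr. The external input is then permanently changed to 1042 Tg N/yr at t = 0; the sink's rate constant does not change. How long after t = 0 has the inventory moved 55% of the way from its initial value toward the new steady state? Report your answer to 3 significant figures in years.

1250 yr

τ = M₀/F₀ = 631500/404.4 = 1562 yr.
The remaining gap fraction is e^(−t/τ); 55% covered ⇒ e^(−t/τ) = 0.450.
t = −τ ln(0.450) = 1562 × 0.7985 = 1247 yr.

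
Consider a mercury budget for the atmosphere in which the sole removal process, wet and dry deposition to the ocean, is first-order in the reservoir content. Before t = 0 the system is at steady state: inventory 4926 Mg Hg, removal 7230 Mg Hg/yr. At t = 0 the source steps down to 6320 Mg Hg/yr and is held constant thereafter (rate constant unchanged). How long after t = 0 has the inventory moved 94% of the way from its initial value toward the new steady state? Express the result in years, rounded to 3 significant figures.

1.92 yr

τ = M₀/F₀ = 4926/7230 = 0.6813 yr.
The remaining gap fraction is e^(−t/τ); 94% covered ⇒ e^(−t/τ) = 0.0600.
t = −τ ln(0.0600) = 0.6813 × 2.813 = 1.917 yr.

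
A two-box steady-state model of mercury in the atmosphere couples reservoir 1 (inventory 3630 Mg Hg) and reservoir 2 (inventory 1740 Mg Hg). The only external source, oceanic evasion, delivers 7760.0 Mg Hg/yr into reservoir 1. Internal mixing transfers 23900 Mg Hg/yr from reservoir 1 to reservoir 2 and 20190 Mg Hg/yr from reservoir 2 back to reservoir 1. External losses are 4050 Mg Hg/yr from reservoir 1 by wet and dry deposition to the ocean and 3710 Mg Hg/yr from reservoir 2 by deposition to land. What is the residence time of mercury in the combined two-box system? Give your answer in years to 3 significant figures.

For the system as a whole, the A↔B exchange is internal and contributes nothing to the throughput; only the external sinks remove mass.
M_total = 3630 + 1740 = 5370.0 Mg Hg.
ΣF_external_out = 4050 + 3710 = 7760.0 Mg Hg/yr.
τ = M_total / ΣF_ext = 5370.0 / 7760.0 = 0.6920 yr.

0.692 yr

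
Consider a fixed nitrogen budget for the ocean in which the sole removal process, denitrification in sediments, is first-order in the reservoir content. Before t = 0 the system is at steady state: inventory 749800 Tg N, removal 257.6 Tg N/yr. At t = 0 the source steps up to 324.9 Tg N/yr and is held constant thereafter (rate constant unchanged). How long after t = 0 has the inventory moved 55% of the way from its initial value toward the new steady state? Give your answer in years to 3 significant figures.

τ = M₀/F₀ = 749800/257.6 = 2911 yr.
The remaining gap fraction is e^(−t/τ); 55% covered ⇒ e^(−t/τ) = 0.450.
t = −τ ln(0.450) = 2911 × 0.7985 = 2324 yr.

2320 yr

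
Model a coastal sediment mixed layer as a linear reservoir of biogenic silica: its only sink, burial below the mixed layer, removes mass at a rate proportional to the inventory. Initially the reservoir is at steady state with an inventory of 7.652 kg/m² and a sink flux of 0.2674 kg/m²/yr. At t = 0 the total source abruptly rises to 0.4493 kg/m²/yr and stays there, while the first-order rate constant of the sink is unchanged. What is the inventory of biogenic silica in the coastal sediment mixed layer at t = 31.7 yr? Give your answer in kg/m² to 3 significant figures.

11.1 kg/m²

τ = M₀/F₀ = 7.652/0.2674 = 28.62 yr; rate constant k = 1/τ.
New steady state M_∞ = F₁/k = F₁·τ = 0.4493 × 28.62 = 12.857 kg/m².
M(t) = M_∞ + (M₀ − M_∞)·e^(−t/τ); t/τ = 31.7/28.62 = 1.108, so e^(−t/τ) = 0.3303.
M(t) = 12.857 − 5.205 × 0.3303 = 11.138 kg/m².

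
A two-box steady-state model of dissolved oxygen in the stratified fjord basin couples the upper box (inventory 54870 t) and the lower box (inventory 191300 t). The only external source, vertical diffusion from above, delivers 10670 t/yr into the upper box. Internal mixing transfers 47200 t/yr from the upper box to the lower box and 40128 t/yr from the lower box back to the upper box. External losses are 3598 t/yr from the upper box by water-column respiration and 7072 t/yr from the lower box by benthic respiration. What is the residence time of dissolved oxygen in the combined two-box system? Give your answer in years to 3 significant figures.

23.1 yr

Treat the two boxes together as one reservoir: the mixing fluxes between them are internal recycling, so τ = ΣM / Σ(external losses).
M_total = 54870 + 191300 = 246170 t.
ΣF_external_out = 3598 + 7072 = 10670 t/yr.
τ = M_total / ΣF_ext = 246170 / 10670 = 23.07 yr.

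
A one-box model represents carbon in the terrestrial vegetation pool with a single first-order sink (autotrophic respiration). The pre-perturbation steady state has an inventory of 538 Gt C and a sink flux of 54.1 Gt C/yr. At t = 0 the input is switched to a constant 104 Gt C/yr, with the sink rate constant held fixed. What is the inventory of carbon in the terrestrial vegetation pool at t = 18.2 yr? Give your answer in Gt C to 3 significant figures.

955 Gt C

The sink rate constant is k = F₀/M₀ = 54.1/538 = 0.1006 yr⁻¹.
Solving dM/dt = F₁ − kM with M(0) = M₀ gives M(t) = F₁/k + (M₀ − F₁/k)·e^(−kt).
F₁/k = 104/0.1006 = 1034.2 Gt C; kt = 0.1006 × 18.2 = 1.830, e^(−kt) = 0.1604.
M(18.2) = 1034.2 + (538 − 1034.2) × 0.1604 = 1034.2 − 79.59 = 954.64 Gt C.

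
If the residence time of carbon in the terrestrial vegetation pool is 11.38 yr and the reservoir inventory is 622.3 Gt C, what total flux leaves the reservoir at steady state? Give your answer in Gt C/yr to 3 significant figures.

54.7 Gt C/yr

F = M / τ = 622.3 / 11.38 = 54.68 Gt C/yr.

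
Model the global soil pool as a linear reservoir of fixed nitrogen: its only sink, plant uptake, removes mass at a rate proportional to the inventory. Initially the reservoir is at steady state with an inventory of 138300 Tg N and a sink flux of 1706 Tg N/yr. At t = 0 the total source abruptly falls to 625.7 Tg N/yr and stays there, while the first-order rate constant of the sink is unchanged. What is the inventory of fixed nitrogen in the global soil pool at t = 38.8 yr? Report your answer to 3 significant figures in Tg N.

105000 Tg N

The sink rate constant is k = F₀/M₀ = 1706/138300 = 0.01234 yr⁻¹.
Solving dM/dt = F₁ − kM with M(0) = M₀ gives M(t) = F₁/k + (M₀ − F₁/k)·e^(−kt).
F₁/k = 625.7/0.01234 = 50724 Tg N; kt = 0.01234 × 38.8 = 0.4786, e^(−kt) = 0.6196.
M(38.8) = 50724 + (138300 − 50724) × 0.6196 = 50724 + 54270 = 104990 Tg N.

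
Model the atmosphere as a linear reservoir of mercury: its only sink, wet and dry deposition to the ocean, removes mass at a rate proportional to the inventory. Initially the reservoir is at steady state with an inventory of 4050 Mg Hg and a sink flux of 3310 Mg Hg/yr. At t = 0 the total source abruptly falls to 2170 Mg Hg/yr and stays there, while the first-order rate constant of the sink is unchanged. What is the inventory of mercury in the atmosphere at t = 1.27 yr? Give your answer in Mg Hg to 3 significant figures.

Residence time τ = M₀/F₀ = 1.224 yr. The eventual steady state is M_∞ = M₀·(F₁/F₀) = 4050 × 2170/3310 = 2655.1 Mg Hg.
The anomaly ΔM(t) = M(t) − M_∞ decays as ΔM₀·e^(−t/τ) with ΔM₀ = 4050 − 2655.1 = 1395 Mg Hg.
At t = 1.27 yr, e^(−t/τ) = e^(−1.038) = 0.3542, so ΔM = 494.0 Mg Hg and M = 2655.1 + 494.0 = 3149.2 Mg Hg.

3150 Mg Hg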